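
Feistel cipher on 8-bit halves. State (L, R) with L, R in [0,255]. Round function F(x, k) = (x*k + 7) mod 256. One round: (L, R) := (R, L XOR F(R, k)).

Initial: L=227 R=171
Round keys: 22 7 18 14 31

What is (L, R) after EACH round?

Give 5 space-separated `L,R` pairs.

Round 1 (k=22): L=171 R=90
Round 2 (k=7): L=90 R=214
Round 3 (k=18): L=214 R=73
Round 4 (k=14): L=73 R=211
Round 5 (k=31): L=211 R=221

Answer: 171,90 90,214 214,73 73,211 211,221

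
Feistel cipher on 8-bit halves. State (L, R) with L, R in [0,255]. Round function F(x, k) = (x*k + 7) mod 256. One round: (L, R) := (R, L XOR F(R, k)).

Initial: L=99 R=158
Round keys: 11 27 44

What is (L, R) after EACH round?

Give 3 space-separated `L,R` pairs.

Answer: 158,178 178,83 83,249

Derivation:
Round 1 (k=11): L=158 R=178
Round 2 (k=27): L=178 R=83
Round 3 (k=44): L=83 R=249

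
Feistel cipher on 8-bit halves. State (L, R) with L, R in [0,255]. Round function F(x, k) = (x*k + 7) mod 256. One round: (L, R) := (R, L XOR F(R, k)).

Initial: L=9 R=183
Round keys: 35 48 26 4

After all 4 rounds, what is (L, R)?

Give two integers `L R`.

Round 1 (k=35): L=183 R=5
Round 2 (k=48): L=5 R=64
Round 3 (k=26): L=64 R=130
Round 4 (k=4): L=130 R=79

Answer: 130 79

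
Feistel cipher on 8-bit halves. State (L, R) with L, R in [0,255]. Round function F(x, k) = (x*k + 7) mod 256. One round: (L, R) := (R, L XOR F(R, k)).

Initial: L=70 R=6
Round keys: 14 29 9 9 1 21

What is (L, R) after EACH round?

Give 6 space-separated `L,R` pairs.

Answer: 6,29 29,86 86,16 16,193 193,216 216,126

Derivation:
Round 1 (k=14): L=6 R=29
Round 2 (k=29): L=29 R=86
Round 3 (k=9): L=86 R=16
Round 4 (k=9): L=16 R=193
Round 5 (k=1): L=193 R=216
Round 6 (k=21): L=216 R=126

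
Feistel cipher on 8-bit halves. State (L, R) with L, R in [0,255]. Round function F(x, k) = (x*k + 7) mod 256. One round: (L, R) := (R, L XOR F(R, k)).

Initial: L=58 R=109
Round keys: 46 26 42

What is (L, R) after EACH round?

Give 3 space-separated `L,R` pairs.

Round 1 (k=46): L=109 R=167
Round 2 (k=26): L=167 R=144
Round 3 (k=42): L=144 R=0

Answer: 109,167 167,144 144,0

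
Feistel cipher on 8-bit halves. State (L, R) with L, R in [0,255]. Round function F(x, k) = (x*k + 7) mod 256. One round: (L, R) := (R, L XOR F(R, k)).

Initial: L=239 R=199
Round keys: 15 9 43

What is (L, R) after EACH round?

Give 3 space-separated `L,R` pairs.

Round 1 (k=15): L=199 R=95
Round 2 (k=9): L=95 R=153
Round 3 (k=43): L=153 R=229

Answer: 199,95 95,153 153,229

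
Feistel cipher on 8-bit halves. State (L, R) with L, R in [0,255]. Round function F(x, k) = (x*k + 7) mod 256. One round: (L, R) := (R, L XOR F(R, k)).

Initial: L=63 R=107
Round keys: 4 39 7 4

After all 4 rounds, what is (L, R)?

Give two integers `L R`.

Answer: 219 67

Derivation:
Round 1 (k=4): L=107 R=140
Round 2 (k=39): L=140 R=48
Round 3 (k=7): L=48 R=219
Round 4 (k=4): L=219 R=67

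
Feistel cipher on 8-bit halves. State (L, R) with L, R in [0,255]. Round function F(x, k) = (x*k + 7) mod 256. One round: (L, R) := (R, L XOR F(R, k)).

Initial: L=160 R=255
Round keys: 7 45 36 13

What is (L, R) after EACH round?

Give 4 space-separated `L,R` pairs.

Answer: 255,160 160,216 216,199 199,250

Derivation:
Round 1 (k=7): L=255 R=160
Round 2 (k=45): L=160 R=216
Round 3 (k=36): L=216 R=199
Round 4 (k=13): L=199 R=250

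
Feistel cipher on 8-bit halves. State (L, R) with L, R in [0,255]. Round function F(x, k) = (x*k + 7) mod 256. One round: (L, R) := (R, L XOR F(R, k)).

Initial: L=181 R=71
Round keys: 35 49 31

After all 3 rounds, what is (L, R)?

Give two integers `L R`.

Round 1 (k=35): L=71 R=9
Round 2 (k=49): L=9 R=135
Round 3 (k=31): L=135 R=105

Answer: 135 105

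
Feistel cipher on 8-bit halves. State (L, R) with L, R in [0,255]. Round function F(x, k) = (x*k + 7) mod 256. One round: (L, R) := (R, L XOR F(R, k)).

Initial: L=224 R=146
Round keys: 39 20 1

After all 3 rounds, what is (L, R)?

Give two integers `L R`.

Answer: 121 37

Derivation:
Round 1 (k=39): L=146 R=165
Round 2 (k=20): L=165 R=121
Round 3 (k=1): L=121 R=37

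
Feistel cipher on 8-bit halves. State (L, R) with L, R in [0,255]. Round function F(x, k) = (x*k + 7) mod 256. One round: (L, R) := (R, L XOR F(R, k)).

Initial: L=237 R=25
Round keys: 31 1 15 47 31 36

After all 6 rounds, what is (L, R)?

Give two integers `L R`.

Round 1 (k=31): L=25 R=227
Round 2 (k=1): L=227 R=243
Round 3 (k=15): L=243 R=167
Round 4 (k=47): L=167 R=67
Round 5 (k=31): L=67 R=131
Round 6 (k=36): L=131 R=48

Answer: 131 48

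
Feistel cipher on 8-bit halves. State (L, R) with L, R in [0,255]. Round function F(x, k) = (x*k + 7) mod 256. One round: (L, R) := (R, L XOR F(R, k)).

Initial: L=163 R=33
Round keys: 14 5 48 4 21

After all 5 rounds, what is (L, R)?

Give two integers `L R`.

Answer: 191 3

Derivation:
Round 1 (k=14): L=33 R=118
Round 2 (k=5): L=118 R=116
Round 3 (k=48): L=116 R=177
Round 4 (k=4): L=177 R=191
Round 5 (k=21): L=191 R=3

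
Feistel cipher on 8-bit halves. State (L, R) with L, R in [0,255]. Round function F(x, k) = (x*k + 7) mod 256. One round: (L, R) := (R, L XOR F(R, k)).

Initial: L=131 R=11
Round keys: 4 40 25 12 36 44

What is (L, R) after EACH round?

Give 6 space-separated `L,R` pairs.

Round 1 (k=4): L=11 R=176
Round 2 (k=40): L=176 R=140
Round 3 (k=25): L=140 R=3
Round 4 (k=12): L=3 R=167
Round 5 (k=36): L=167 R=128
Round 6 (k=44): L=128 R=160

Answer: 11,176 176,140 140,3 3,167 167,128 128,160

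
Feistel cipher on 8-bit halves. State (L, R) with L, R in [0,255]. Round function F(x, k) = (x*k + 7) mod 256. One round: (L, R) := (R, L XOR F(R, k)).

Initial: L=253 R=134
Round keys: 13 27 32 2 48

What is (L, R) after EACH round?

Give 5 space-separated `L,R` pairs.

Answer: 134,40 40,185 185,15 15,156 156,72

Derivation:
Round 1 (k=13): L=134 R=40
Round 2 (k=27): L=40 R=185
Round 3 (k=32): L=185 R=15
Round 4 (k=2): L=15 R=156
Round 5 (k=48): L=156 R=72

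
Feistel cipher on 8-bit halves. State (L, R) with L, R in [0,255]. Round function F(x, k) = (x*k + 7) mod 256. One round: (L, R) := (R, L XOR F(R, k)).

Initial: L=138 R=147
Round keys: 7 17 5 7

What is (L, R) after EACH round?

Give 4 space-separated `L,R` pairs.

Answer: 147,134 134,126 126,251 251,154

Derivation:
Round 1 (k=7): L=147 R=134
Round 2 (k=17): L=134 R=126
Round 3 (k=5): L=126 R=251
Round 4 (k=7): L=251 R=154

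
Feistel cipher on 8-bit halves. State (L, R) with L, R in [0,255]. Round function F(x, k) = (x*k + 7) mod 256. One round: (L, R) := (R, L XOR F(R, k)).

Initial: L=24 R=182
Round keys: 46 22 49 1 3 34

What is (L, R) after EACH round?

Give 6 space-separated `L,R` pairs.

Answer: 182,163 163,191 191,53 53,131 131,165 165,114

Derivation:
Round 1 (k=46): L=182 R=163
Round 2 (k=22): L=163 R=191
Round 3 (k=49): L=191 R=53
Round 4 (k=1): L=53 R=131
Round 5 (k=3): L=131 R=165
Round 6 (k=34): L=165 R=114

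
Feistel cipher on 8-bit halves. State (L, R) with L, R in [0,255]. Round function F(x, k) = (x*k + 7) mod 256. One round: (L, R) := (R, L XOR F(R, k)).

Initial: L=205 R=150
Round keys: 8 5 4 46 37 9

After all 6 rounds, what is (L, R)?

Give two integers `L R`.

Answer: 16 173

Derivation:
Round 1 (k=8): L=150 R=122
Round 2 (k=5): L=122 R=255
Round 3 (k=4): L=255 R=121
Round 4 (k=46): L=121 R=58
Round 5 (k=37): L=58 R=16
Round 6 (k=9): L=16 R=173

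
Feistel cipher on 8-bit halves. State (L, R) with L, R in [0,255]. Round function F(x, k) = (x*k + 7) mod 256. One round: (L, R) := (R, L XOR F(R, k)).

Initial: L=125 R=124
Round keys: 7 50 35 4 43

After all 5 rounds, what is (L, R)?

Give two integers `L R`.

Answer: 160 133

Derivation:
Round 1 (k=7): L=124 R=22
Round 2 (k=50): L=22 R=47
Round 3 (k=35): L=47 R=98
Round 4 (k=4): L=98 R=160
Round 5 (k=43): L=160 R=133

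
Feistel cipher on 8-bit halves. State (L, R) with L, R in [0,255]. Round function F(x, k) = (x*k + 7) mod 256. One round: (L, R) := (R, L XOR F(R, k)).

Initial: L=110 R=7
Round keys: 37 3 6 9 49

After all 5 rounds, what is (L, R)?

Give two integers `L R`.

Round 1 (k=37): L=7 R=100
Round 2 (k=3): L=100 R=52
Round 3 (k=6): L=52 R=91
Round 4 (k=9): L=91 R=14
Round 5 (k=49): L=14 R=238

Answer: 14 238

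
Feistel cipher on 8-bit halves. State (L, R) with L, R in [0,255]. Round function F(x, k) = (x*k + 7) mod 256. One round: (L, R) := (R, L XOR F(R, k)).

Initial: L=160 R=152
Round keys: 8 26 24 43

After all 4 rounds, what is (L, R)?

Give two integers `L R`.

Answer: 24 234

Derivation:
Round 1 (k=8): L=152 R=103
Round 2 (k=26): L=103 R=229
Round 3 (k=24): L=229 R=24
Round 4 (k=43): L=24 R=234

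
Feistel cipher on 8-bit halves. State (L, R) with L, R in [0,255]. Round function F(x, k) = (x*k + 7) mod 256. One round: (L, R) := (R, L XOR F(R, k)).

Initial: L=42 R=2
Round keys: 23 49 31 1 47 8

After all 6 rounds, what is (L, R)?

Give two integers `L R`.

Round 1 (k=23): L=2 R=31
Round 2 (k=49): L=31 R=244
Round 3 (k=31): L=244 R=140
Round 4 (k=1): L=140 R=103
Round 5 (k=47): L=103 R=124
Round 6 (k=8): L=124 R=128

Answer: 124 128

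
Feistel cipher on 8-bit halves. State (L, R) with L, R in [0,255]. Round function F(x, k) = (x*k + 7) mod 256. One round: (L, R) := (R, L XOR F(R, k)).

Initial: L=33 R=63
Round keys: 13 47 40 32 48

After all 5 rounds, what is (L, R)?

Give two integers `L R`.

Answer: 68 163

Derivation:
Round 1 (k=13): L=63 R=27
Round 2 (k=47): L=27 R=195
Round 3 (k=40): L=195 R=100
Round 4 (k=32): L=100 R=68
Round 5 (k=48): L=68 R=163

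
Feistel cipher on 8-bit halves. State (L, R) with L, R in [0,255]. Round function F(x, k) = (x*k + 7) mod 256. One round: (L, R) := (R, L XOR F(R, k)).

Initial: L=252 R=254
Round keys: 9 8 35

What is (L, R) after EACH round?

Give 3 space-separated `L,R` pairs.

Answer: 254,9 9,177 177,51

Derivation:
Round 1 (k=9): L=254 R=9
Round 2 (k=8): L=9 R=177
Round 3 (k=35): L=177 R=51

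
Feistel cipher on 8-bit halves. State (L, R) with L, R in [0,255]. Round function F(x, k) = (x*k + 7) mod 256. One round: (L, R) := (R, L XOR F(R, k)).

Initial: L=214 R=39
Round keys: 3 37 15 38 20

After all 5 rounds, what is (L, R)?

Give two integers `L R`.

Answer: 199 16

Derivation:
Round 1 (k=3): L=39 R=170
Round 2 (k=37): L=170 R=190
Round 3 (k=15): L=190 R=131
Round 4 (k=38): L=131 R=199
Round 5 (k=20): L=199 R=16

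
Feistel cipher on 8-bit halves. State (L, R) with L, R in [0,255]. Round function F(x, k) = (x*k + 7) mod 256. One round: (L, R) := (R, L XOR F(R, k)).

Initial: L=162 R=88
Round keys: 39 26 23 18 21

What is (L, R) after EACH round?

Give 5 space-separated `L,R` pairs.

Round 1 (k=39): L=88 R=205
Round 2 (k=26): L=205 R=129
Round 3 (k=23): L=129 R=83
Round 4 (k=18): L=83 R=92
Round 5 (k=21): L=92 R=192

Answer: 88,205 205,129 129,83 83,92 92,192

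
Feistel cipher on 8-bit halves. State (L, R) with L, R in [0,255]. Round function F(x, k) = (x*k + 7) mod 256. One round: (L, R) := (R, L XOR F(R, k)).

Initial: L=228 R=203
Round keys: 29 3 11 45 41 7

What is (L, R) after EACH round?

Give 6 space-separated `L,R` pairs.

Answer: 203,226 226,102 102,139 139,16 16,28 28,219

Derivation:
Round 1 (k=29): L=203 R=226
Round 2 (k=3): L=226 R=102
Round 3 (k=11): L=102 R=139
Round 4 (k=45): L=139 R=16
Round 5 (k=41): L=16 R=28
Round 6 (k=7): L=28 R=219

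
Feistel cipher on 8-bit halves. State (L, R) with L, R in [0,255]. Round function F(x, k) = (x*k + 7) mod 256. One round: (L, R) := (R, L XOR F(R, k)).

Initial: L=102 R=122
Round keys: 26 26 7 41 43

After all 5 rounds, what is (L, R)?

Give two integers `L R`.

Answer: 131 249

Derivation:
Round 1 (k=26): L=122 R=13
Round 2 (k=26): L=13 R=35
Round 3 (k=7): L=35 R=241
Round 4 (k=41): L=241 R=131
Round 5 (k=43): L=131 R=249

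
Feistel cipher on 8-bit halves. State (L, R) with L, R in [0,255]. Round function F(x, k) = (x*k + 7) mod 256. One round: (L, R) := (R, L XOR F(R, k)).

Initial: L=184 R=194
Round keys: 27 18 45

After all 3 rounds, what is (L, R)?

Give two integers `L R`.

Round 1 (k=27): L=194 R=197
Round 2 (k=18): L=197 R=35
Round 3 (k=45): L=35 R=235

Answer: 35 235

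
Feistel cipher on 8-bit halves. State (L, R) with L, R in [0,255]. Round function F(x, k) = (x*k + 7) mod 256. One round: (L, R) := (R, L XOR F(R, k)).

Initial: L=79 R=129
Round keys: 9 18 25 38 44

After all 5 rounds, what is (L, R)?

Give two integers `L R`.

Round 1 (k=9): L=129 R=223
Round 2 (k=18): L=223 R=52
Round 3 (k=25): L=52 R=196
Round 4 (k=38): L=196 R=43
Round 5 (k=44): L=43 R=175

Answer: 43 175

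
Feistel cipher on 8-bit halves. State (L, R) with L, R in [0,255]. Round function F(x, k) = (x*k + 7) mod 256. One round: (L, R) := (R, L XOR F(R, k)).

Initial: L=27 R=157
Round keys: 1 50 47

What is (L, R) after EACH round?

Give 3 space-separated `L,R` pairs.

Round 1 (k=1): L=157 R=191
Round 2 (k=50): L=191 R=200
Round 3 (k=47): L=200 R=0

Answer: 157,191 191,200 200,0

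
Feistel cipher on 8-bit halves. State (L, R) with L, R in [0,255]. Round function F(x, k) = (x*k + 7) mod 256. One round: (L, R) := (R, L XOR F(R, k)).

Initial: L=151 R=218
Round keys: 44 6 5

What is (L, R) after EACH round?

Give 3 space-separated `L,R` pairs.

Round 1 (k=44): L=218 R=232
Round 2 (k=6): L=232 R=173
Round 3 (k=5): L=173 R=128

Answer: 218,232 232,173 173,128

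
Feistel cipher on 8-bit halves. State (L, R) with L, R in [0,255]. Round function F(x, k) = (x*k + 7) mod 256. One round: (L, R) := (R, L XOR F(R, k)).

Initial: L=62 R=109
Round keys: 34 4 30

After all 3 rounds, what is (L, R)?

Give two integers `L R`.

Round 1 (k=34): L=109 R=191
Round 2 (k=4): L=191 R=110
Round 3 (k=30): L=110 R=84

Answer: 110 84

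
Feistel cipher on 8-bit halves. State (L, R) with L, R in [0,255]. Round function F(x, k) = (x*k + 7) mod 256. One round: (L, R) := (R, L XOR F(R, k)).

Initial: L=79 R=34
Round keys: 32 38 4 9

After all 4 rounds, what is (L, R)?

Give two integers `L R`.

Answer: 83 231

Derivation:
Round 1 (k=32): L=34 R=8
Round 2 (k=38): L=8 R=21
Round 3 (k=4): L=21 R=83
Round 4 (k=9): L=83 R=231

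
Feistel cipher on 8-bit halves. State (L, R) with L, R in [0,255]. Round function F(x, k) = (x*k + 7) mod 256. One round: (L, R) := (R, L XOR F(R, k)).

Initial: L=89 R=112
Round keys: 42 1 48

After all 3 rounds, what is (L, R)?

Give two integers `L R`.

Answer: 53 201

Derivation:
Round 1 (k=42): L=112 R=62
Round 2 (k=1): L=62 R=53
Round 3 (k=48): L=53 R=201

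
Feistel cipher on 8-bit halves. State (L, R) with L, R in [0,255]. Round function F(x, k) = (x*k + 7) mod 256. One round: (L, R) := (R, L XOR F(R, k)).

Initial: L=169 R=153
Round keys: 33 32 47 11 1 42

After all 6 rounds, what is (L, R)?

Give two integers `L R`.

Round 1 (k=33): L=153 R=105
Round 2 (k=32): L=105 R=190
Round 3 (k=47): L=190 R=128
Round 4 (k=11): L=128 R=57
Round 5 (k=1): L=57 R=192
Round 6 (k=42): L=192 R=190

Answer: 192 190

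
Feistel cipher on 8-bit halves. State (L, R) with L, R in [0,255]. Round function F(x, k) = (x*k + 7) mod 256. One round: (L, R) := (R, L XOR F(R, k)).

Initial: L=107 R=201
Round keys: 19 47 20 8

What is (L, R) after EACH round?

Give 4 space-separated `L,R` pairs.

Round 1 (k=19): L=201 R=153
Round 2 (k=47): L=153 R=215
Round 3 (k=20): L=215 R=74
Round 4 (k=8): L=74 R=128

Answer: 201,153 153,215 215,74 74,128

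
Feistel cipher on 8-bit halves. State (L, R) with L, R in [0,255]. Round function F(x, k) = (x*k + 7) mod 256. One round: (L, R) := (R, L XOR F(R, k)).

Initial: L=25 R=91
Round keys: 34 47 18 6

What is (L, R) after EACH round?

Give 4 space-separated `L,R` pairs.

Answer: 91,4 4,152 152,179 179,161

Derivation:
Round 1 (k=34): L=91 R=4
Round 2 (k=47): L=4 R=152
Round 3 (k=18): L=152 R=179
Round 4 (k=6): L=179 R=161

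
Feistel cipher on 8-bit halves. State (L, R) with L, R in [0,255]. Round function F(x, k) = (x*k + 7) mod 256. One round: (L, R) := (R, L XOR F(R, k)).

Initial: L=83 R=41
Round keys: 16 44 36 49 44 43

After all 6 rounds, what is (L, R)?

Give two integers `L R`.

Answer: 236 39

Derivation:
Round 1 (k=16): L=41 R=196
Round 2 (k=44): L=196 R=158
Round 3 (k=36): L=158 R=251
Round 4 (k=49): L=251 R=140
Round 5 (k=44): L=140 R=236
Round 6 (k=43): L=236 R=39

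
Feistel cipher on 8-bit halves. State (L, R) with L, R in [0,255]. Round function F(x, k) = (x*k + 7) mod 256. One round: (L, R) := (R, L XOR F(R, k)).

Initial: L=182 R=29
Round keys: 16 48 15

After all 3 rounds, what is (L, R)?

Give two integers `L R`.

Answer: 42 28

Derivation:
Round 1 (k=16): L=29 R=97
Round 2 (k=48): L=97 R=42
Round 3 (k=15): L=42 R=28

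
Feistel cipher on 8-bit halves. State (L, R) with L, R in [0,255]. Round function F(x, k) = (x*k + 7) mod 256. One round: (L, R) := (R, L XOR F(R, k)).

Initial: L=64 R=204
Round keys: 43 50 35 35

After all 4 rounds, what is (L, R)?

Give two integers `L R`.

Round 1 (k=43): L=204 R=11
Round 2 (k=50): L=11 R=225
Round 3 (k=35): L=225 R=193
Round 4 (k=35): L=193 R=139

Answer: 193 139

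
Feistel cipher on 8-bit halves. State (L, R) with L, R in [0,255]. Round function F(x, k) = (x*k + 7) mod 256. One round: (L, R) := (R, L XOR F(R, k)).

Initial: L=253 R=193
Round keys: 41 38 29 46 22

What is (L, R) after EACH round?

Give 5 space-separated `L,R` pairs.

Answer: 193,13 13,52 52,230 230,111 111,119

Derivation:
Round 1 (k=41): L=193 R=13
Round 2 (k=38): L=13 R=52
Round 3 (k=29): L=52 R=230
Round 4 (k=46): L=230 R=111
Round 5 (k=22): L=111 R=119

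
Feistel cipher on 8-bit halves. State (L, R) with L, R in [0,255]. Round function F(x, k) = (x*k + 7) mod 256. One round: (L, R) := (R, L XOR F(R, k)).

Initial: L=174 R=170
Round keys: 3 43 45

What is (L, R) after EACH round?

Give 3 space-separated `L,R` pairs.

Round 1 (k=3): L=170 R=171
Round 2 (k=43): L=171 R=106
Round 3 (k=45): L=106 R=2

Answer: 170,171 171,106 106,2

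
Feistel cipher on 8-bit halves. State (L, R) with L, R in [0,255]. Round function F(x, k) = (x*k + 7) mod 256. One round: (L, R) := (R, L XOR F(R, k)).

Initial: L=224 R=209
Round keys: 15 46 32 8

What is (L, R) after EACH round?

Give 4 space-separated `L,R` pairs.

Answer: 209,166 166,10 10,225 225,5

Derivation:
Round 1 (k=15): L=209 R=166
Round 2 (k=46): L=166 R=10
Round 3 (k=32): L=10 R=225
Round 4 (k=8): L=225 R=5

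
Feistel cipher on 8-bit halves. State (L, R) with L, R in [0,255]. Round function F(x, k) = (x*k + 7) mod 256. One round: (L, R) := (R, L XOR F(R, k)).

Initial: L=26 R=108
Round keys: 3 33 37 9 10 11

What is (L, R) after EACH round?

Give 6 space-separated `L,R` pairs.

Round 1 (k=3): L=108 R=81
Round 2 (k=33): L=81 R=20
Round 3 (k=37): L=20 R=186
Round 4 (k=9): L=186 R=133
Round 5 (k=10): L=133 R=131
Round 6 (k=11): L=131 R=45

Answer: 108,81 81,20 20,186 186,133 133,131 131,45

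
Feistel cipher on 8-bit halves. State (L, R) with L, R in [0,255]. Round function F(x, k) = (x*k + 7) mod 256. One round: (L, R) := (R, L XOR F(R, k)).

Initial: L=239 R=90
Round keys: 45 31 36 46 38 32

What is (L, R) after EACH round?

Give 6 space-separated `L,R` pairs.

Round 1 (k=45): L=90 R=54
Round 2 (k=31): L=54 R=203
Round 3 (k=36): L=203 R=165
Round 4 (k=46): L=165 R=102
Round 5 (k=38): L=102 R=142
Round 6 (k=32): L=142 R=161

Answer: 90,54 54,203 203,165 165,102 102,142 142,161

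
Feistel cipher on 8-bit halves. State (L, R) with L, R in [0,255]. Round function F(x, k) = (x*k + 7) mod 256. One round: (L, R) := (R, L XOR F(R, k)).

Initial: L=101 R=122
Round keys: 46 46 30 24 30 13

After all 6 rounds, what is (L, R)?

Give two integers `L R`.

Answer: 152 241

Derivation:
Round 1 (k=46): L=122 R=150
Round 2 (k=46): L=150 R=129
Round 3 (k=30): L=129 R=179
Round 4 (k=24): L=179 R=78
Round 5 (k=30): L=78 R=152
Round 6 (k=13): L=152 R=241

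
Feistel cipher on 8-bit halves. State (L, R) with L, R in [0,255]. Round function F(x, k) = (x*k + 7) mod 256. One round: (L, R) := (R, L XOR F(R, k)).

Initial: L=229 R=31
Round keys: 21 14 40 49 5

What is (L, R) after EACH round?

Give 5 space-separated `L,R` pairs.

Answer: 31,119 119,150 150,0 0,145 145,220

Derivation:
Round 1 (k=21): L=31 R=119
Round 2 (k=14): L=119 R=150
Round 3 (k=40): L=150 R=0
Round 4 (k=49): L=0 R=145
Round 5 (k=5): L=145 R=220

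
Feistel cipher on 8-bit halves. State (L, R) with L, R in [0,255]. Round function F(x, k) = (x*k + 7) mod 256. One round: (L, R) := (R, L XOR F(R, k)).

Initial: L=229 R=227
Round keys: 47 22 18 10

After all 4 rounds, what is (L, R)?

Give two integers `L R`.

Answer: 114 101

Derivation:
Round 1 (k=47): L=227 R=81
Round 2 (k=22): L=81 R=30
Round 3 (k=18): L=30 R=114
Round 4 (k=10): L=114 R=101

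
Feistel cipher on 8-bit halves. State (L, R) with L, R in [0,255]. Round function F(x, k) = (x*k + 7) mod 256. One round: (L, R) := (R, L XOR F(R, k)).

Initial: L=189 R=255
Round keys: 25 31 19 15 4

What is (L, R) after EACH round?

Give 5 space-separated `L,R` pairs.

Round 1 (k=25): L=255 R=83
Round 2 (k=31): L=83 R=235
Round 3 (k=19): L=235 R=43
Round 4 (k=15): L=43 R=103
Round 5 (k=4): L=103 R=136

Answer: 255,83 83,235 235,43 43,103 103,136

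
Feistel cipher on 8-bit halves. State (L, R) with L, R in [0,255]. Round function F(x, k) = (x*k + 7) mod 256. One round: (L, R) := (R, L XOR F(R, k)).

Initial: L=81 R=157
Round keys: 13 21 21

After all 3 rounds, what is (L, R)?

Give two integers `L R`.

Answer: 49 93

Derivation:
Round 1 (k=13): L=157 R=81
Round 2 (k=21): L=81 R=49
Round 3 (k=21): L=49 R=93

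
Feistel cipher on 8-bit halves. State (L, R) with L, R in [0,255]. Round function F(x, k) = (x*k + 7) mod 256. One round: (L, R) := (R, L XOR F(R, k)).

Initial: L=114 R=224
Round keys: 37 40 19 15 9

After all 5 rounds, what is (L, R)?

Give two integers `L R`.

Answer: 169 233

Derivation:
Round 1 (k=37): L=224 R=21
Round 2 (k=40): L=21 R=175
Round 3 (k=19): L=175 R=17
Round 4 (k=15): L=17 R=169
Round 5 (k=9): L=169 R=233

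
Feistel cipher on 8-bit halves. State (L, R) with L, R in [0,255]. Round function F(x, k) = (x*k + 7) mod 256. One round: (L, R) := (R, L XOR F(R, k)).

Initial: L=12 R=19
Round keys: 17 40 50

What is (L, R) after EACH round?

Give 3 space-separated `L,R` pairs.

Answer: 19,70 70,228 228,201

Derivation:
Round 1 (k=17): L=19 R=70
Round 2 (k=40): L=70 R=228
Round 3 (k=50): L=228 R=201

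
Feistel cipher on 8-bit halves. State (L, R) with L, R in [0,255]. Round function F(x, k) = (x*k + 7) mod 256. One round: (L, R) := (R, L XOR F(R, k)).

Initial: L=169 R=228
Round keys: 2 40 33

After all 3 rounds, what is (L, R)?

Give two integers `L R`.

Answer: 19 28

Derivation:
Round 1 (k=2): L=228 R=102
Round 2 (k=40): L=102 R=19
Round 3 (k=33): L=19 R=28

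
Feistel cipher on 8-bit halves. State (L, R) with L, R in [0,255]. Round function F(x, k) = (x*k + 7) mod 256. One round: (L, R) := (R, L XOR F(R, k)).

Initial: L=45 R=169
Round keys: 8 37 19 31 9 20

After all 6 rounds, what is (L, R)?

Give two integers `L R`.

Round 1 (k=8): L=169 R=98
Round 2 (k=37): L=98 R=152
Round 3 (k=19): L=152 R=45
Round 4 (k=31): L=45 R=226
Round 5 (k=9): L=226 R=212
Round 6 (k=20): L=212 R=117

Answer: 212 117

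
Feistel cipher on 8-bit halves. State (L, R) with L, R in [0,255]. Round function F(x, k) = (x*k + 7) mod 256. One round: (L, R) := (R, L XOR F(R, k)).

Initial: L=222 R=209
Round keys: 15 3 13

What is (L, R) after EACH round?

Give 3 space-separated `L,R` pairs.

Round 1 (k=15): L=209 R=152
Round 2 (k=3): L=152 R=30
Round 3 (k=13): L=30 R=21

Answer: 209,152 152,30 30,21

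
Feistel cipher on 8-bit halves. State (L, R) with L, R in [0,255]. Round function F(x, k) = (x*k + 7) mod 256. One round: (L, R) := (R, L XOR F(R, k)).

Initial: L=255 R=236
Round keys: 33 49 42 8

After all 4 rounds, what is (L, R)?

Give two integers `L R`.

Round 1 (k=33): L=236 R=140
Round 2 (k=49): L=140 R=63
Round 3 (k=42): L=63 R=209
Round 4 (k=8): L=209 R=176

Answer: 209 176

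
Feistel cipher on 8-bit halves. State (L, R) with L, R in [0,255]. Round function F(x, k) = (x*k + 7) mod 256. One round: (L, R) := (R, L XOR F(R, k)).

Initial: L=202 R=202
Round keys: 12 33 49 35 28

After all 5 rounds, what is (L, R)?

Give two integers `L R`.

Answer: 137 11

Derivation:
Round 1 (k=12): L=202 R=181
Round 2 (k=33): L=181 R=150
Round 3 (k=49): L=150 R=8
Round 4 (k=35): L=8 R=137
Round 5 (k=28): L=137 R=11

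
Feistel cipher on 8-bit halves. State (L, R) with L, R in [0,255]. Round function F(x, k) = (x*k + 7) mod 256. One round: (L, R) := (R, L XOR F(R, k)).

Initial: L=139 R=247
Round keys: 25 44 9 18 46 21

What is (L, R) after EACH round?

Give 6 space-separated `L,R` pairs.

Round 1 (k=25): L=247 R=173
Round 2 (k=44): L=173 R=52
Round 3 (k=9): L=52 R=118
Round 4 (k=18): L=118 R=103
Round 5 (k=46): L=103 R=255
Round 6 (k=21): L=255 R=149

Answer: 247,173 173,52 52,118 118,103 103,255 255,149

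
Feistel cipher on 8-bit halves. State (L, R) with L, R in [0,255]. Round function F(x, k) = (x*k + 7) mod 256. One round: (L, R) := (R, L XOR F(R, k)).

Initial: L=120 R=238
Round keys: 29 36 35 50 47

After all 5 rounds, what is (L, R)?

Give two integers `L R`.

Round 1 (k=29): L=238 R=133
Round 2 (k=36): L=133 R=85
Round 3 (k=35): L=85 R=35
Round 4 (k=50): L=35 R=136
Round 5 (k=47): L=136 R=220

Answer: 136 220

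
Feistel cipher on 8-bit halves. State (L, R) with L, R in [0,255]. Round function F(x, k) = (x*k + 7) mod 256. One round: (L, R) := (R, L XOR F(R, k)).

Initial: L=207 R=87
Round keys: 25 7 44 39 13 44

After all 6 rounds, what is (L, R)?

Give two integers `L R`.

Round 1 (k=25): L=87 R=73
Round 2 (k=7): L=73 R=81
Round 3 (k=44): L=81 R=186
Round 4 (k=39): L=186 R=12
Round 5 (k=13): L=12 R=25
Round 6 (k=44): L=25 R=95

Answer: 25 95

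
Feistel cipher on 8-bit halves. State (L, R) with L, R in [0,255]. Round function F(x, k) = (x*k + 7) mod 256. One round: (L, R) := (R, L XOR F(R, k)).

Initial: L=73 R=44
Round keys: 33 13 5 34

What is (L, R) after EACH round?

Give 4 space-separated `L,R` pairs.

Round 1 (k=33): L=44 R=250
Round 2 (k=13): L=250 R=149
Round 3 (k=5): L=149 R=10
Round 4 (k=34): L=10 R=206

Answer: 44,250 250,149 149,10 10,206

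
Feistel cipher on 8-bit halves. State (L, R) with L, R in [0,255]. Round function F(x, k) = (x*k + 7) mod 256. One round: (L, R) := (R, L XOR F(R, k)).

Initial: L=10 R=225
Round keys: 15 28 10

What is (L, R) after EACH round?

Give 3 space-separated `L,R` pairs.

Answer: 225,60 60,118 118,159

Derivation:
Round 1 (k=15): L=225 R=60
Round 2 (k=28): L=60 R=118
Round 3 (k=10): L=118 R=159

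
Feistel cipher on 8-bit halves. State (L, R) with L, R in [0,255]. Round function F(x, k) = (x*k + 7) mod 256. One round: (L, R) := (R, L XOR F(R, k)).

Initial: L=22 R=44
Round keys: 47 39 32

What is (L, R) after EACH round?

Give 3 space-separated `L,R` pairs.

Round 1 (k=47): L=44 R=13
Round 2 (k=39): L=13 R=46
Round 3 (k=32): L=46 R=202

Answer: 44,13 13,46 46,202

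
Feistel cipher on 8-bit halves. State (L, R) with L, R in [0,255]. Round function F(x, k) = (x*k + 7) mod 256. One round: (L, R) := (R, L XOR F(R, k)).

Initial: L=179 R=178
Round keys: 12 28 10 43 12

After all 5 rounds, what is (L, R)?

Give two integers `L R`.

Answer: 235 30

Derivation:
Round 1 (k=12): L=178 R=236
Round 2 (k=28): L=236 R=101
Round 3 (k=10): L=101 R=21
Round 4 (k=43): L=21 R=235
Round 5 (k=12): L=235 R=30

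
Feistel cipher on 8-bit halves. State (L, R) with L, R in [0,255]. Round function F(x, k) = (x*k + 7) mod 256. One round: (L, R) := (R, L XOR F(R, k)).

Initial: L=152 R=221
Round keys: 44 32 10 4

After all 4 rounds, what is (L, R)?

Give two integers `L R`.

Round 1 (k=44): L=221 R=155
Round 2 (k=32): L=155 R=186
Round 3 (k=10): L=186 R=208
Round 4 (k=4): L=208 R=253

Answer: 208 253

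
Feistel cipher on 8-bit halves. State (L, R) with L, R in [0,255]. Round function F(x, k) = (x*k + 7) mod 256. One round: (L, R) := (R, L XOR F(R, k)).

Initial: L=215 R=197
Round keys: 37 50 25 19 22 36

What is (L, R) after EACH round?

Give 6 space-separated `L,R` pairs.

Round 1 (k=37): L=197 R=87
Round 2 (k=50): L=87 R=192
Round 3 (k=25): L=192 R=144
Round 4 (k=19): L=144 R=119
Round 5 (k=22): L=119 R=209
Round 6 (k=36): L=209 R=28

Answer: 197,87 87,192 192,144 144,119 119,209 209,28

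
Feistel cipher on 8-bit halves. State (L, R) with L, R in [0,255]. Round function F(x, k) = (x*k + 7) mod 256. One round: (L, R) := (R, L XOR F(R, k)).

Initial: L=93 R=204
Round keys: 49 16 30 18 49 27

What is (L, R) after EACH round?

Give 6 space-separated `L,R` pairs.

Round 1 (k=49): L=204 R=78
Round 2 (k=16): L=78 R=43
Round 3 (k=30): L=43 R=95
Round 4 (k=18): L=95 R=158
Round 5 (k=49): L=158 R=26
Round 6 (k=27): L=26 R=91

Answer: 204,78 78,43 43,95 95,158 158,26 26,91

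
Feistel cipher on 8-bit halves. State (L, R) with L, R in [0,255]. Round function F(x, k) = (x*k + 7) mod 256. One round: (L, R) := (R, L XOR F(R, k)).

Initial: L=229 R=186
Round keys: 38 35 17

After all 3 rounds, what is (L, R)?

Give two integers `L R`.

Round 1 (k=38): L=186 R=70
Round 2 (k=35): L=70 R=35
Round 3 (k=17): L=35 R=28

Answer: 35 28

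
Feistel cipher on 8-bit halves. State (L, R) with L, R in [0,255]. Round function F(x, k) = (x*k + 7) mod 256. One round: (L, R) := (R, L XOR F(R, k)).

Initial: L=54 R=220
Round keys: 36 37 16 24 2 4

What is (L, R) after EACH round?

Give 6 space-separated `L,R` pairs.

Round 1 (k=36): L=220 R=193
Round 2 (k=37): L=193 R=48
Round 3 (k=16): L=48 R=198
Round 4 (k=24): L=198 R=167
Round 5 (k=2): L=167 R=147
Round 6 (k=4): L=147 R=244

Answer: 220,193 193,48 48,198 198,167 167,147 147,244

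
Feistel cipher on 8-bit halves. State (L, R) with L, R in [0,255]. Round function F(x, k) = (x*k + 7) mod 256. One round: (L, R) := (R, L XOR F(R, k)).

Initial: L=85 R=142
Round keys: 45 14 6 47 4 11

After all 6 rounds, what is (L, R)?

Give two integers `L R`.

Answer: 6 242

Derivation:
Round 1 (k=45): L=142 R=168
Round 2 (k=14): L=168 R=185
Round 3 (k=6): L=185 R=245
Round 4 (k=47): L=245 R=187
Round 5 (k=4): L=187 R=6
Round 6 (k=11): L=6 R=242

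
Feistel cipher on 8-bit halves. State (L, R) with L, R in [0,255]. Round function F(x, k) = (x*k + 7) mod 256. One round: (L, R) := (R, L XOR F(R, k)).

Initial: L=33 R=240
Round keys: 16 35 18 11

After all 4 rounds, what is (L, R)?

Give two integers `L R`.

Answer: 15 101

Derivation:
Round 1 (k=16): L=240 R=38
Round 2 (k=35): L=38 R=201
Round 3 (k=18): L=201 R=15
Round 4 (k=11): L=15 R=101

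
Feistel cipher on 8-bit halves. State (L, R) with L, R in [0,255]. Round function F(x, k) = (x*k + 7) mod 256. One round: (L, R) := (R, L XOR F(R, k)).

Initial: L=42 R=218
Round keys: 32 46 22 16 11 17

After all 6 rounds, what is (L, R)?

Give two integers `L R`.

Round 1 (k=32): L=218 R=109
Round 2 (k=46): L=109 R=71
Round 3 (k=22): L=71 R=76
Round 4 (k=16): L=76 R=128
Round 5 (k=11): L=128 R=203
Round 6 (k=17): L=203 R=2

Answer: 203 2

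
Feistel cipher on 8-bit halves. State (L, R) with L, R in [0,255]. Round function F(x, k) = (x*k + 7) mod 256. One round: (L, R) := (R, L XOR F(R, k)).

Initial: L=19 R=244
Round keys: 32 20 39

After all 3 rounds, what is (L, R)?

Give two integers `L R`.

Answer: 99 136

Derivation:
Round 1 (k=32): L=244 R=148
Round 2 (k=20): L=148 R=99
Round 3 (k=39): L=99 R=136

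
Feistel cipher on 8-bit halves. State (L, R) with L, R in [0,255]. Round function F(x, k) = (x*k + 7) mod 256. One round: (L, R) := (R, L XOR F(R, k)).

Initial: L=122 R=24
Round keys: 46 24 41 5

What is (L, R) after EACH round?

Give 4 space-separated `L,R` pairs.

Round 1 (k=46): L=24 R=45
Round 2 (k=24): L=45 R=39
Round 3 (k=41): L=39 R=107
Round 4 (k=5): L=107 R=57

Answer: 24,45 45,39 39,107 107,57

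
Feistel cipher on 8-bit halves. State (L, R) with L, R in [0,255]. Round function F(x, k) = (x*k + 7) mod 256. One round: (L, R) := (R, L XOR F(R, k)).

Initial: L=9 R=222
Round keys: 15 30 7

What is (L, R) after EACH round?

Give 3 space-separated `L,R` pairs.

Round 1 (k=15): L=222 R=0
Round 2 (k=30): L=0 R=217
Round 3 (k=7): L=217 R=246

Answer: 222,0 0,217 217,246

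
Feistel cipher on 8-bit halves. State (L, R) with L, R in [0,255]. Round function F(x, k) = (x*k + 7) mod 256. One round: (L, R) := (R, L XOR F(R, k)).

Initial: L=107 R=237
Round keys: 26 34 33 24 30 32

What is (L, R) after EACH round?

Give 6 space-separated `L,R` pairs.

Answer: 237,114 114,198 198,255 255,41 41,42 42,110

Derivation:
Round 1 (k=26): L=237 R=114
Round 2 (k=34): L=114 R=198
Round 3 (k=33): L=198 R=255
Round 4 (k=24): L=255 R=41
Round 5 (k=30): L=41 R=42
Round 6 (k=32): L=42 R=110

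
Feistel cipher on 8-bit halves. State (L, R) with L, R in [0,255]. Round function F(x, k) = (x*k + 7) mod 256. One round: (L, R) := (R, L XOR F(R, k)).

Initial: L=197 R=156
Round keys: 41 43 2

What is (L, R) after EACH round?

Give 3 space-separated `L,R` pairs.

Round 1 (k=41): L=156 R=198
Round 2 (k=43): L=198 R=213
Round 3 (k=2): L=213 R=119

Answer: 156,198 198,213 213,119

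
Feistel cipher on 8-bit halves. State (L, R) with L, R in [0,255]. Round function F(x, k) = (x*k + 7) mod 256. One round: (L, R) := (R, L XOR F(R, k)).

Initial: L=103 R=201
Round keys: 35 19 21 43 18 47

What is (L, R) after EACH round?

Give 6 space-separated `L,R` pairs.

Round 1 (k=35): L=201 R=229
Round 2 (k=19): L=229 R=207
Round 3 (k=21): L=207 R=231
Round 4 (k=43): L=231 R=27
Round 5 (k=18): L=27 R=10
Round 6 (k=47): L=10 R=198

Answer: 201,229 229,207 207,231 231,27 27,10 10,198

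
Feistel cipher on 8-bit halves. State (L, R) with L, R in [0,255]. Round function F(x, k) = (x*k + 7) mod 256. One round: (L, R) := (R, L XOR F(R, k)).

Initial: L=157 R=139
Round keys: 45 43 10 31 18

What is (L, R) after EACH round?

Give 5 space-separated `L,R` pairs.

Answer: 139,235 235,11 11,158 158,34 34,245

Derivation:
Round 1 (k=45): L=139 R=235
Round 2 (k=43): L=235 R=11
Round 3 (k=10): L=11 R=158
Round 4 (k=31): L=158 R=34
Round 5 (k=18): L=34 R=245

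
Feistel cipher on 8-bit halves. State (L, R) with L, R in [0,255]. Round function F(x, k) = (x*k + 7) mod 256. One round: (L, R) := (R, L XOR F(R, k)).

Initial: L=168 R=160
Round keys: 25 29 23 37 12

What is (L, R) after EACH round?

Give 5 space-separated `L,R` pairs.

Answer: 160,15 15,26 26,82 82,251 251,153

Derivation:
Round 1 (k=25): L=160 R=15
Round 2 (k=29): L=15 R=26
Round 3 (k=23): L=26 R=82
Round 4 (k=37): L=82 R=251
Round 5 (k=12): L=251 R=153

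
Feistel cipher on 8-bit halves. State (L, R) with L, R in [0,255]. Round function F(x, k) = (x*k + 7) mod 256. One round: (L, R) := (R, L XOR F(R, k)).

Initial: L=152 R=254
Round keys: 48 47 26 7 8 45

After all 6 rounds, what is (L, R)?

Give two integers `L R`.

Round 1 (k=48): L=254 R=63
Round 2 (k=47): L=63 R=102
Round 3 (k=26): L=102 R=92
Round 4 (k=7): L=92 R=237
Round 5 (k=8): L=237 R=51
Round 6 (k=45): L=51 R=19

Answer: 51 19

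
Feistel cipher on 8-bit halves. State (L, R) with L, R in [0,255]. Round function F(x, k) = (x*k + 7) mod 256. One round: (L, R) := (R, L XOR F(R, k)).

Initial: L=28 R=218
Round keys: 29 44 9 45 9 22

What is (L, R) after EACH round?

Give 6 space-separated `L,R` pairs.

Answer: 218,165 165,185 185,45 45,73 73,181 181,220

Derivation:
Round 1 (k=29): L=218 R=165
Round 2 (k=44): L=165 R=185
Round 3 (k=9): L=185 R=45
Round 4 (k=45): L=45 R=73
Round 5 (k=9): L=73 R=181
Round 6 (k=22): L=181 R=220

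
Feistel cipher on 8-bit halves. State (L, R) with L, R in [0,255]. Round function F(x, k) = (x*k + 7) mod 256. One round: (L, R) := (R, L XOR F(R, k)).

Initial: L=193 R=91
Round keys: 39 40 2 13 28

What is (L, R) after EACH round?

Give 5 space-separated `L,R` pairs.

Round 1 (k=39): L=91 R=37
Round 2 (k=40): L=37 R=148
Round 3 (k=2): L=148 R=10
Round 4 (k=13): L=10 R=29
Round 5 (k=28): L=29 R=57

Answer: 91,37 37,148 148,10 10,29 29,57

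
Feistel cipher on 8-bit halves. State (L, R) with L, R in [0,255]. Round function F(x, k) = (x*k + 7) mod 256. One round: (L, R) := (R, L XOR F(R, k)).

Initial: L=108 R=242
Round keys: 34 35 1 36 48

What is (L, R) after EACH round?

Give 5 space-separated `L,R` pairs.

Answer: 242,71 71,78 78,18 18,193 193,37

Derivation:
Round 1 (k=34): L=242 R=71
Round 2 (k=35): L=71 R=78
Round 3 (k=1): L=78 R=18
Round 4 (k=36): L=18 R=193
Round 5 (k=48): L=193 R=37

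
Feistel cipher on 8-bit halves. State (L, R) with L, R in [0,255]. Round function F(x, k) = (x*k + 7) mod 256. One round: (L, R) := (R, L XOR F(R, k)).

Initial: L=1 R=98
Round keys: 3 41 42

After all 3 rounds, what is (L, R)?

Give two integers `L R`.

Answer: 113 189

Derivation:
Round 1 (k=3): L=98 R=44
Round 2 (k=41): L=44 R=113
Round 3 (k=42): L=113 R=189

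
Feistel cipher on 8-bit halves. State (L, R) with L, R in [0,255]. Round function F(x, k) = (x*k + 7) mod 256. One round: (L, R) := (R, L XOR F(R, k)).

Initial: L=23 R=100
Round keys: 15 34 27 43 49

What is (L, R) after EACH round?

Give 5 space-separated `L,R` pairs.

Round 1 (k=15): L=100 R=244
Round 2 (k=34): L=244 R=11
Round 3 (k=27): L=11 R=196
Round 4 (k=43): L=196 R=248
Round 5 (k=49): L=248 R=187

Answer: 100,244 244,11 11,196 196,248 248,187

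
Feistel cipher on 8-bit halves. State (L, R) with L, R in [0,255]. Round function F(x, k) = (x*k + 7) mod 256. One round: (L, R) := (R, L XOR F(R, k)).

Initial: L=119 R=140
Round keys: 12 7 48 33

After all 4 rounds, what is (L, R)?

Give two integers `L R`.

Answer: 247 117

Derivation:
Round 1 (k=12): L=140 R=224
Round 2 (k=7): L=224 R=171
Round 3 (k=48): L=171 R=247
Round 4 (k=33): L=247 R=117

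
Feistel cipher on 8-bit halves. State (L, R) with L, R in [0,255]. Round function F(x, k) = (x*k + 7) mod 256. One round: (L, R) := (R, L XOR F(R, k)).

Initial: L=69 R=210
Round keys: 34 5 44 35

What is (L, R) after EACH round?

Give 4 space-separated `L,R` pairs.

Answer: 210,174 174,191 191,117 117,185

Derivation:
Round 1 (k=34): L=210 R=174
Round 2 (k=5): L=174 R=191
Round 3 (k=44): L=191 R=117
Round 4 (k=35): L=117 R=185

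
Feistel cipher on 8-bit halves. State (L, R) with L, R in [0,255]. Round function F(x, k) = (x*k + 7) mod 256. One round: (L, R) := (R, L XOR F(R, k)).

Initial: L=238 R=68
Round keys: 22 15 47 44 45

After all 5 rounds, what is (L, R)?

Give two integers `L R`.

Round 1 (k=22): L=68 R=49
Round 2 (k=15): L=49 R=162
Round 3 (k=47): L=162 R=244
Round 4 (k=44): L=244 R=85
Round 5 (k=45): L=85 R=12

Answer: 85 12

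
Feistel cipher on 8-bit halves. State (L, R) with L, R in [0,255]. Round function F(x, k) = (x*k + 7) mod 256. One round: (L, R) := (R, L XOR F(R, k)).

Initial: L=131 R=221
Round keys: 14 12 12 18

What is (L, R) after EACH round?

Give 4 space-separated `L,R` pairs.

Round 1 (k=14): L=221 R=158
Round 2 (k=12): L=158 R=178
Round 3 (k=12): L=178 R=193
Round 4 (k=18): L=193 R=43

Answer: 221,158 158,178 178,193 193,43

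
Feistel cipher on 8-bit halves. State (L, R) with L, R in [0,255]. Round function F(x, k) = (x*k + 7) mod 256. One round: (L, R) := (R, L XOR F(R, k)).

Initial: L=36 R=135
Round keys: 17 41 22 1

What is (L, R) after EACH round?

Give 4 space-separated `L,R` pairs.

Round 1 (k=17): L=135 R=218
Round 2 (k=41): L=218 R=118
Round 3 (k=22): L=118 R=241
Round 4 (k=1): L=241 R=142

Answer: 135,218 218,118 118,241 241,142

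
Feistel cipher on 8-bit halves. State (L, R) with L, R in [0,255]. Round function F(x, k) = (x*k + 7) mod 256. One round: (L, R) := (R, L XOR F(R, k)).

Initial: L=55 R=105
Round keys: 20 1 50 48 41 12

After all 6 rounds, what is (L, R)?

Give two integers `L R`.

Answer: 235 38

Derivation:
Round 1 (k=20): L=105 R=12
Round 2 (k=1): L=12 R=122
Round 3 (k=50): L=122 R=215
Round 4 (k=48): L=215 R=45
Round 5 (k=41): L=45 R=235
Round 6 (k=12): L=235 R=38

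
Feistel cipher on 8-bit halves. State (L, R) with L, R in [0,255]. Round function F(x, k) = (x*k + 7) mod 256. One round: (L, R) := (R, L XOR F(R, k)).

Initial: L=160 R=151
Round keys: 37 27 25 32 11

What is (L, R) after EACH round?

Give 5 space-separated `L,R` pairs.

Answer: 151,122 122,114 114,83 83,21 21,189

Derivation:
Round 1 (k=37): L=151 R=122
Round 2 (k=27): L=122 R=114
Round 3 (k=25): L=114 R=83
Round 4 (k=32): L=83 R=21
Round 5 (k=11): L=21 R=189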